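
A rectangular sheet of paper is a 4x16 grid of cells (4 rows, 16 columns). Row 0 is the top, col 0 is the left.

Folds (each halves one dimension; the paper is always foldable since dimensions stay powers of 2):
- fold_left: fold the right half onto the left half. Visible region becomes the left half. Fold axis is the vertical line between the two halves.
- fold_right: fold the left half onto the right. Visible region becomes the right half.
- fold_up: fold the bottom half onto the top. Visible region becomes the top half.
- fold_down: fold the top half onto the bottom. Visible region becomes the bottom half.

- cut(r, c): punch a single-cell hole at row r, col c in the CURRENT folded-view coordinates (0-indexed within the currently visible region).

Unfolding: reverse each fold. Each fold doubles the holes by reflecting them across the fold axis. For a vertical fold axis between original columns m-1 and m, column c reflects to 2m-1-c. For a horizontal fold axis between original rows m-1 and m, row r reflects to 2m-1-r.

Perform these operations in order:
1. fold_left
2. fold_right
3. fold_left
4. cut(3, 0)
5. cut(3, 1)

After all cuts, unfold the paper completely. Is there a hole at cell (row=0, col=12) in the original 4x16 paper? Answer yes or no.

Answer: no

Derivation:
Op 1 fold_left: fold axis v@8; visible region now rows[0,4) x cols[0,8) = 4x8
Op 2 fold_right: fold axis v@4; visible region now rows[0,4) x cols[4,8) = 4x4
Op 3 fold_left: fold axis v@6; visible region now rows[0,4) x cols[4,6) = 4x2
Op 4 cut(3, 0): punch at orig (3,4); cuts so far [(3, 4)]; region rows[0,4) x cols[4,6) = 4x2
Op 5 cut(3, 1): punch at orig (3,5); cuts so far [(3, 4), (3, 5)]; region rows[0,4) x cols[4,6) = 4x2
Unfold 1 (reflect across v@6): 4 holes -> [(3, 4), (3, 5), (3, 6), (3, 7)]
Unfold 2 (reflect across v@4): 8 holes -> [(3, 0), (3, 1), (3, 2), (3, 3), (3, 4), (3, 5), (3, 6), (3, 7)]
Unfold 3 (reflect across v@8): 16 holes -> [(3, 0), (3, 1), (3, 2), (3, 3), (3, 4), (3, 5), (3, 6), (3, 7), (3, 8), (3, 9), (3, 10), (3, 11), (3, 12), (3, 13), (3, 14), (3, 15)]
Holes: [(3, 0), (3, 1), (3, 2), (3, 3), (3, 4), (3, 5), (3, 6), (3, 7), (3, 8), (3, 9), (3, 10), (3, 11), (3, 12), (3, 13), (3, 14), (3, 15)]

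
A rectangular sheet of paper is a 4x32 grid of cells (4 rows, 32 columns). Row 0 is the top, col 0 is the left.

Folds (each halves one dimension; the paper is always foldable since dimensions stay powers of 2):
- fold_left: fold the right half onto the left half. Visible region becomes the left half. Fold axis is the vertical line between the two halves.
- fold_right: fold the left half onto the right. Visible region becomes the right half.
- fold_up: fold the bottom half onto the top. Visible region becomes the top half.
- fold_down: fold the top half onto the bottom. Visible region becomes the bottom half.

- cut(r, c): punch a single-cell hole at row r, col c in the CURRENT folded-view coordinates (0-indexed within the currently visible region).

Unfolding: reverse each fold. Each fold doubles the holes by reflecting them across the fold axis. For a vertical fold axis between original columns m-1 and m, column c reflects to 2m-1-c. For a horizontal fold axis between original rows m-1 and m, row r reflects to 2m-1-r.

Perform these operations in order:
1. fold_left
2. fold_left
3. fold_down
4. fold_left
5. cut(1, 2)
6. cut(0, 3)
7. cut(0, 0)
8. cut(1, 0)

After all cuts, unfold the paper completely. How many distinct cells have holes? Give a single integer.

Answer: 64

Derivation:
Op 1 fold_left: fold axis v@16; visible region now rows[0,4) x cols[0,16) = 4x16
Op 2 fold_left: fold axis v@8; visible region now rows[0,4) x cols[0,8) = 4x8
Op 3 fold_down: fold axis h@2; visible region now rows[2,4) x cols[0,8) = 2x8
Op 4 fold_left: fold axis v@4; visible region now rows[2,4) x cols[0,4) = 2x4
Op 5 cut(1, 2): punch at orig (3,2); cuts so far [(3, 2)]; region rows[2,4) x cols[0,4) = 2x4
Op 6 cut(0, 3): punch at orig (2,3); cuts so far [(2, 3), (3, 2)]; region rows[2,4) x cols[0,4) = 2x4
Op 7 cut(0, 0): punch at orig (2,0); cuts so far [(2, 0), (2, 3), (3, 2)]; region rows[2,4) x cols[0,4) = 2x4
Op 8 cut(1, 0): punch at orig (3,0); cuts so far [(2, 0), (2, 3), (3, 0), (3, 2)]; region rows[2,4) x cols[0,4) = 2x4
Unfold 1 (reflect across v@4): 8 holes -> [(2, 0), (2, 3), (2, 4), (2, 7), (3, 0), (3, 2), (3, 5), (3, 7)]
Unfold 2 (reflect across h@2): 16 holes -> [(0, 0), (0, 2), (0, 5), (0, 7), (1, 0), (1, 3), (1, 4), (1, 7), (2, 0), (2, 3), (2, 4), (2, 7), (3, 0), (3, 2), (3, 5), (3, 7)]
Unfold 3 (reflect across v@8): 32 holes -> [(0, 0), (0, 2), (0, 5), (0, 7), (0, 8), (0, 10), (0, 13), (0, 15), (1, 0), (1, 3), (1, 4), (1, 7), (1, 8), (1, 11), (1, 12), (1, 15), (2, 0), (2, 3), (2, 4), (2, 7), (2, 8), (2, 11), (2, 12), (2, 15), (3, 0), (3, 2), (3, 5), (3, 7), (3, 8), (3, 10), (3, 13), (3, 15)]
Unfold 4 (reflect across v@16): 64 holes -> [(0, 0), (0, 2), (0, 5), (0, 7), (0, 8), (0, 10), (0, 13), (0, 15), (0, 16), (0, 18), (0, 21), (0, 23), (0, 24), (0, 26), (0, 29), (0, 31), (1, 0), (1, 3), (1, 4), (1, 7), (1, 8), (1, 11), (1, 12), (1, 15), (1, 16), (1, 19), (1, 20), (1, 23), (1, 24), (1, 27), (1, 28), (1, 31), (2, 0), (2, 3), (2, 4), (2, 7), (2, 8), (2, 11), (2, 12), (2, 15), (2, 16), (2, 19), (2, 20), (2, 23), (2, 24), (2, 27), (2, 28), (2, 31), (3, 0), (3, 2), (3, 5), (3, 7), (3, 8), (3, 10), (3, 13), (3, 15), (3, 16), (3, 18), (3, 21), (3, 23), (3, 24), (3, 26), (3, 29), (3, 31)]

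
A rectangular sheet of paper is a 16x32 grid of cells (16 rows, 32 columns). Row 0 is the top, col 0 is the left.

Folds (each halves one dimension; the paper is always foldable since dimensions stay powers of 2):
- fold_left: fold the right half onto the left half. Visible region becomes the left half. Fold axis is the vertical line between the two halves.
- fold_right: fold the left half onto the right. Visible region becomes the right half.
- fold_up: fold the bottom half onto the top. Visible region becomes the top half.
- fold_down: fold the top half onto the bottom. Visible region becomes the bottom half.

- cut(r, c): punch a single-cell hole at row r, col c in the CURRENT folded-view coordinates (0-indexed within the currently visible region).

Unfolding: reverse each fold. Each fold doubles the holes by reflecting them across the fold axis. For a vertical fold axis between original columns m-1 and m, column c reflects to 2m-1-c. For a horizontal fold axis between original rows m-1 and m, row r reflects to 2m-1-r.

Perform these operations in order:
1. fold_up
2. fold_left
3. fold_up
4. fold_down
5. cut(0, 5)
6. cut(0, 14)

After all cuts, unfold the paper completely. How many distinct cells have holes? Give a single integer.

Op 1 fold_up: fold axis h@8; visible region now rows[0,8) x cols[0,32) = 8x32
Op 2 fold_left: fold axis v@16; visible region now rows[0,8) x cols[0,16) = 8x16
Op 3 fold_up: fold axis h@4; visible region now rows[0,4) x cols[0,16) = 4x16
Op 4 fold_down: fold axis h@2; visible region now rows[2,4) x cols[0,16) = 2x16
Op 5 cut(0, 5): punch at orig (2,5); cuts so far [(2, 5)]; region rows[2,4) x cols[0,16) = 2x16
Op 6 cut(0, 14): punch at orig (2,14); cuts so far [(2, 5), (2, 14)]; region rows[2,4) x cols[0,16) = 2x16
Unfold 1 (reflect across h@2): 4 holes -> [(1, 5), (1, 14), (2, 5), (2, 14)]
Unfold 2 (reflect across h@4): 8 holes -> [(1, 5), (1, 14), (2, 5), (2, 14), (5, 5), (5, 14), (6, 5), (6, 14)]
Unfold 3 (reflect across v@16): 16 holes -> [(1, 5), (1, 14), (1, 17), (1, 26), (2, 5), (2, 14), (2, 17), (2, 26), (5, 5), (5, 14), (5, 17), (5, 26), (6, 5), (6, 14), (6, 17), (6, 26)]
Unfold 4 (reflect across h@8): 32 holes -> [(1, 5), (1, 14), (1, 17), (1, 26), (2, 5), (2, 14), (2, 17), (2, 26), (5, 5), (5, 14), (5, 17), (5, 26), (6, 5), (6, 14), (6, 17), (6, 26), (9, 5), (9, 14), (9, 17), (9, 26), (10, 5), (10, 14), (10, 17), (10, 26), (13, 5), (13, 14), (13, 17), (13, 26), (14, 5), (14, 14), (14, 17), (14, 26)]

Answer: 32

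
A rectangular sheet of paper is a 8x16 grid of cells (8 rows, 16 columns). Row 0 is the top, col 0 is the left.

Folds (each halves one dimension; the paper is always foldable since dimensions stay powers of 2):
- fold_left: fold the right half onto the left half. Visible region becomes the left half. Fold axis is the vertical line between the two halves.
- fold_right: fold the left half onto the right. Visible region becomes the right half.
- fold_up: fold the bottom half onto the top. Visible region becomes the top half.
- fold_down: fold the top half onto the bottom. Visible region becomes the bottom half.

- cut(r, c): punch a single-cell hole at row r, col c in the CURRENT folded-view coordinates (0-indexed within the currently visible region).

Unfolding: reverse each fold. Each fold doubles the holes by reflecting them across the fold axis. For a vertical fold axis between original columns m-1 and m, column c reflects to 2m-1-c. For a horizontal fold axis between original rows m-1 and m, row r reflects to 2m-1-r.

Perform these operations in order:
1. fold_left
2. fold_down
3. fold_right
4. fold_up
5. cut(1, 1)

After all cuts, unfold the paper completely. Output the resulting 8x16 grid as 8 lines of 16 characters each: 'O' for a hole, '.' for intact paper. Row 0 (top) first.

Answer: ................
..O..O....O..O..
..O..O....O..O..
................
................
..O..O....O..O..
..O..O....O..O..
................

Derivation:
Op 1 fold_left: fold axis v@8; visible region now rows[0,8) x cols[0,8) = 8x8
Op 2 fold_down: fold axis h@4; visible region now rows[4,8) x cols[0,8) = 4x8
Op 3 fold_right: fold axis v@4; visible region now rows[4,8) x cols[4,8) = 4x4
Op 4 fold_up: fold axis h@6; visible region now rows[4,6) x cols[4,8) = 2x4
Op 5 cut(1, 1): punch at orig (5,5); cuts so far [(5, 5)]; region rows[4,6) x cols[4,8) = 2x4
Unfold 1 (reflect across h@6): 2 holes -> [(5, 5), (6, 5)]
Unfold 2 (reflect across v@4): 4 holes -> [(5, 2), (5, 5), (6, 2), (6, 5)]
Unfold 3 (reflect across h@4): 8 holes -> [(1, 2), (1, 5), (2, 2), (2, 5), (5, 2), (5, 5), (6, 2), (6, 5)]
Unfold 4 (reflect across v@8): 16 holes -> [(1, 2), (1, 5), (1, 10), (1, 13), (2, 2), (2, 5), (2, 10), (2, 13), (5, 2), (5, 5), (5, 10), (5, 13), (6, 2), (6, 5), (6, 10), (6, 13)]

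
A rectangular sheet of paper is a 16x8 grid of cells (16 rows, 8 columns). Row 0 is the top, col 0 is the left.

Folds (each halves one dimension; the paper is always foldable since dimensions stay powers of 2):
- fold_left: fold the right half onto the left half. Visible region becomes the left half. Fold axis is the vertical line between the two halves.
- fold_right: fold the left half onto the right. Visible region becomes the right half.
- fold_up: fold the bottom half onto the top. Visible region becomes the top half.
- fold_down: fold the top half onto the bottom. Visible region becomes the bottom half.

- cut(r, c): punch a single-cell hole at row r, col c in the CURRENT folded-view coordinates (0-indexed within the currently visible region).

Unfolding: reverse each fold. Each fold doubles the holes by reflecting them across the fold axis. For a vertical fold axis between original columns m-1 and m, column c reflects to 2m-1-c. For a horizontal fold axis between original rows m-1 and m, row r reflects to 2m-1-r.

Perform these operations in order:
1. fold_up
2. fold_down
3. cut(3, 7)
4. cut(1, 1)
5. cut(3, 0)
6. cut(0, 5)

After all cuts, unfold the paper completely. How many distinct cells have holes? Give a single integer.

Op 1 fold_up: fold axis h@8; visible region now rows[0,8) x cols[0,8) = 8x8
Op 2 fold_down: fold axis h@4; visible region now rows[4,8) x cols[0,8) = 4x8
Op 3 cut(3, 7): punch at orig (7,7); cuts so far [(7, 7)]; region rows[4,8) x cols[0,8) = 4x8
Op 4 cut(1, 1): punch at orig (5,1); cuts so far [(5, 1), (7, 7)]; region rows[4,8) x cols[0,8) = 4x8
Op 5 cut(3, 0): punch at orig (7,0); cuts so far [(5, 1), (7, 0), (7, 7)]; region rows[4,8) x cols[0,8) = 4x8
Op 6 cut(0, 5): punch at orig (4,5); cuts so far [(4, 5), (5, 1), (7, 0), (7, 7)]; region rows[4,8) x cols[0,8) = 4x8
Unfold 1 (reflect across h@4): 8 holes -> [(0, 0), (0, 7), (2, 1), (3, 5), (4, 5), (5, 1), (7, 0), (7, 7)]
Unfold 2 (reflect across h@8): 16 holes -> [(0, 0), (0, 7), (2, 1), (3, 5), (4, 5), (5, 1), (7, 0), (7, 7), (8, 0), (8, 7), (10, 1), (11, 5), (12, 5), (13, 1), (15, 0), (15, 7)]

Answer: 16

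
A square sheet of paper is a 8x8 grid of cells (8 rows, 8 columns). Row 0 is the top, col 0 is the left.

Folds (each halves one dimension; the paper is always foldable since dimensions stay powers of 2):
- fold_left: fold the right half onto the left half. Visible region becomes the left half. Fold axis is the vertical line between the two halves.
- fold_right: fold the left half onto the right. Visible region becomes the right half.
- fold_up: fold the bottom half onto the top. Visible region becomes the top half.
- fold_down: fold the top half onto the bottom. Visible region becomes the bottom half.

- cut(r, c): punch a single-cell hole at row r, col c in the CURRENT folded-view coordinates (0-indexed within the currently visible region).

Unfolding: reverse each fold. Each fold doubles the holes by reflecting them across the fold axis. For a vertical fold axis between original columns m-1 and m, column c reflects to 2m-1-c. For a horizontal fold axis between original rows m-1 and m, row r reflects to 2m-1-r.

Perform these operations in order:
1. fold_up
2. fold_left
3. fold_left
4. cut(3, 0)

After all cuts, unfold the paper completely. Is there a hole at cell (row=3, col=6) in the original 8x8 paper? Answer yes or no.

Op 1 fold_up: fold axis h@4; visible region now rows[0,4) x cols[0,8) = 4x8
Op 2 fold_left: fold axis v@4; visible region now rows[0,4) x cols[0,4) = 4x4
Op 3 fold_left: fold axis v@2; visible region now rows[0,4) x cols[0,2) = 4x2
Op 4 cut(3, 0): punch at orig (3,0); cuts so far [(3, 0)]; region rows[0,4) x cols[0,2) = 4x2
Unfold 1 (reflect across v@2): 2 holes -> [(3, 0), (3, 3)]
Unfold 2 (reflect across v@4): 4 holes -> [(3, 0), (3, 3), (3, 4), (3, 7)]
Unfold 3 (reflect across h@4): 8 holes -> [(3, 0), (3, 3), (3, 4), (3, 7), (4, 0), (4, 3), (4, 4), (4, 7)]
Holes: [(3, 0), (3, 3), (3, 4), (3, 7), (4, 0), (4, 3), (4, 4), (4, 7)]

Answer: no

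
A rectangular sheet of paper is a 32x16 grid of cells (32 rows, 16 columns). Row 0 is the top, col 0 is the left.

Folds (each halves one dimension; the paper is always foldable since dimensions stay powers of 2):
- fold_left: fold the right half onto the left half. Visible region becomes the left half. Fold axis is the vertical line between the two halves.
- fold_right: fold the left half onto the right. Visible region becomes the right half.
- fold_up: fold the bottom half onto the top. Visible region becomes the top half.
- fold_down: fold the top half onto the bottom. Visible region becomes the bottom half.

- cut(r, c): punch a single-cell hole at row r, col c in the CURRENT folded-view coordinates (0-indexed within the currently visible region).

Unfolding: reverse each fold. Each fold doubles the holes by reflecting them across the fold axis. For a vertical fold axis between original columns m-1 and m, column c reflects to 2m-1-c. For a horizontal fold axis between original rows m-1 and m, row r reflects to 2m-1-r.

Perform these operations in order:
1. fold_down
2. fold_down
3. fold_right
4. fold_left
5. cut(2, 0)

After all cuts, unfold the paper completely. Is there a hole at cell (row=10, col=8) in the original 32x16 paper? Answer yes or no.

Answer: yes

Derivation:
Op 1 fold_down: fold axis h@16; visible region now rows[16,32) x cols[0,16) = 16x16
Op 2 fold_down: fold axis h@24; visible region now rows[24,32) x cols[0,16) = 8x16
Op 3 fold_right: fold axis v@8; visible region now rows[24,32) x cols[8,16) = 8x8
Op 4 fold_left: fold axis v@12; visible region now rows[24,32) x cols[8,12) = 8x4
Op 5 cut(2, 0): punch at orig (26,8); cuts so far [(26, 8)]; region rows[24,32) x cols[8,12) = 8x4
Unfold 1 (reflect across v@12): 2 holes -> [(26, 8), (26, 15)]
Unfold 2 (reflect across v@8): 4 holes -> [(26, 0), (26, 7), (26, 8), (26, 15)]
Unfold 3 (reflect across h@24): 8 holes -> [(21, 0), (21, 7), (21, 8), (21, 15), (26, 0), (26, 7), (26, 8), (26, 15)]
Unfold 4 (reflect across h@16): 16 holes -> [(5, 0), (5, 7), (5, 8), (5, 15), (10, 0), (10, 7), (10, 8), (10, 15), (21, 0), (21, 7), (21, 8), (21, 15), (26, 0), (26, 7), (26, 8), (26, 15)]
Holes: [(5, 0), (5, 7), (5, 8), (5, 15), (10, 0), (10, 7), (10, 8), (10, 15), (21, 0), (21, 7), (21, 8), (21, 15), (26, 0), (26, 7), (26, 8), (26, 15)]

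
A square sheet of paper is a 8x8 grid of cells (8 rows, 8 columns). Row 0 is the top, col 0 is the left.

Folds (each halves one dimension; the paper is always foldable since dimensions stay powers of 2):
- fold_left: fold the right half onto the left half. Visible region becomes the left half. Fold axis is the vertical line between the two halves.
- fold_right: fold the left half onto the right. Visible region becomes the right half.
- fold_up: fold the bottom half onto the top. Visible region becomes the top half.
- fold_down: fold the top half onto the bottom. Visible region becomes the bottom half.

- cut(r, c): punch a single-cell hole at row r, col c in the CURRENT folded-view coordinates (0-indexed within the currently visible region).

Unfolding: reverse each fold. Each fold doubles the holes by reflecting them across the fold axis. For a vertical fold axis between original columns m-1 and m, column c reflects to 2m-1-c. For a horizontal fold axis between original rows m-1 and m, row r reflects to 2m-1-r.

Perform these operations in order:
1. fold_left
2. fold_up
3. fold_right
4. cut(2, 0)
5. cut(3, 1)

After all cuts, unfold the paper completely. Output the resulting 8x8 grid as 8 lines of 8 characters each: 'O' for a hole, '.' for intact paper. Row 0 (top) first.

Op 1 fold_left: fold axis v@4; visible region now rows[0,8) x cols[0,4) = 8x4
Op 2 fold_up: fold axis h@4; visible region now rows[0,4) x cols[0,4) = 4x4
Op 3 fold_right: fold axis v@2; visible region now rows[0,4) x cols[2,4) = 4x2
Op 4 cut(2, 0): punch at orig (2,2); cuts so far [(2, 2)]; region rows[0,4) x cols[2,4) = 4x2
Op 5 cut(3, 1): punch at orig (3,3); cuts so far [(2, 2), (3, 3)]; region rows[0,4) x cols[2,4) = 4x2
Unfold 1 (reflect across v@2): 4 holes -> [(2, 1), (2, 2), (3, 0), (3, 3)]
Unfold 2 (reflect across h@4): 8 holes -> [(2, 1), (2, 2), (3, 0), (3, 3), (4, 0), (4, 3), (5, 1), (5, 2)]
Unfold 3 (reflect across v@4): 16 holes -> [(2, 1), (2, 2), (2, 5), (2, 6), (3, 0), (3, 3), (3, 4), (3, 7), (4, 0), (4, 3), (4, 4), (4, 7), (5, 1), (5, 2), (5, 5), (5, 6)]

Answer: ........
........
.OO..OO.
O..OO..O
O..OO..O
.OO..OO.
........
........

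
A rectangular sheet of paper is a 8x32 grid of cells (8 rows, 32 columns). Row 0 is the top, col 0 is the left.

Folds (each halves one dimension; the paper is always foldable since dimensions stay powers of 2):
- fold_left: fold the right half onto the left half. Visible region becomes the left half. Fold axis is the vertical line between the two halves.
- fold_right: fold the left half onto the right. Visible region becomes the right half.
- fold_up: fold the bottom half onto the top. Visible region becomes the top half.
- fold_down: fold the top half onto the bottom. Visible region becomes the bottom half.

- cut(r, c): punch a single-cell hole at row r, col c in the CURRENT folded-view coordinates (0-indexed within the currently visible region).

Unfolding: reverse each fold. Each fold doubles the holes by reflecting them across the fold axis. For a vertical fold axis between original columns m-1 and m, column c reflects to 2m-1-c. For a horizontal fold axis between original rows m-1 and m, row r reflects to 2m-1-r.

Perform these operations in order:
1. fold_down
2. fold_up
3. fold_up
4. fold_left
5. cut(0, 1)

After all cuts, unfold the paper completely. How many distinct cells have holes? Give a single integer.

Op 1 fold_down: fold axis h@4; visible region now rows[4,8) x cols[0,32) = 4x32
Op 2 fold_up: fold axis h@6; visible region now rows[4,6) x cols[0,32) = 2x32
Op 3 fold_up: fold axis h@5; visible region now rows[4,5) x cols[0,32) = 1x32
Op 4 fold_left: fold axis v@16; visible region now rows[4,5) x cols[0,16) = 1x16
Op 5 cut(0, 1): punch at orig (4,1); cuts so far [(4, 1)]; region rows[4,5) x cols[0,16) = 1x16
Unfold 1 (reflect across v@16): 2 holes -> [(4, 1), (4, 30)]
Unfold 2 (reflect across h@5): 4 holes -> [(4, 1), (4, 30), (5, 1), (5, 30)]
Unfold 3 (reflect across h@6): 8 holes -> [(4, 1), (4, 30), (5, 1), (5, 30), (6, 1), (6, 30), (7, 1), (7, 30)]
Unfold 4 (reflect across h@4): 16 holes -> [(0, 1), (0, 30), (1, 1), (1, 30), (2, 1), (2, 30), (3, 1), (3, 30), (4, 1), (4, 30), (5, 1), (5, 30), (6, 1), (6, 30), (7, 1), (7, 30)]

Answer: 16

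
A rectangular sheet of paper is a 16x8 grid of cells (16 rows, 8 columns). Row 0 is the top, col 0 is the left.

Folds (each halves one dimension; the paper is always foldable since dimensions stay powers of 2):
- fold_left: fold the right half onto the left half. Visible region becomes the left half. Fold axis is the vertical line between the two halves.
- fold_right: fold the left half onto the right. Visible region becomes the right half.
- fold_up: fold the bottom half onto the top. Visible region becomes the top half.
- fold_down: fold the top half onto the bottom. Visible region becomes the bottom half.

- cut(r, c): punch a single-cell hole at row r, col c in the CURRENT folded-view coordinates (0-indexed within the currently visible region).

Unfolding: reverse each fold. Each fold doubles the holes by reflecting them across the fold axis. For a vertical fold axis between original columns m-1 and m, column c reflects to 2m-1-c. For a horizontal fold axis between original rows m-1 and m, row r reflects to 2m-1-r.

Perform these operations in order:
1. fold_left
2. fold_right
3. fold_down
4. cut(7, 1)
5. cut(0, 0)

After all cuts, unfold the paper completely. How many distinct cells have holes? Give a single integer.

Op 1 fold_left: fold axis v@4; visible region now rows[0,16) x cols[0,4) = 16x4
Op 2 fold_right: fold axis v@2; visible region now rows[0,16) x cols[2,4) = 16x2
Op 3 fold_down: fold axis h@8; visible region now rows[8,16) x cols[2,4) = 8x2
Op 4 cut(7, 1): punch at orig (15,3); cuts so far [(15, 3)]; region rows[8,16) x cols[2,4) = 8x2
Op 5 cut(0, 0): punch at orig (8,2); cuts so far [(8, 2), (15, 3)]; region rows[8,16) x cols[2,4) = 8x2
Unfold 1 (reflect across h@8): 4 holes -> [(0, 3), (7, 2), (8, 2), (15, 3)]
Unfold 2 (reflect across v@2): 8 holes -> [(0, 0), (0, 3), (7, 1), (7, 2), (8, 1), (8, 2), (15, 0), (15, 3)]
Unfold 3 (reflect across v@4): 16 holes -> [(0, 0), (0, 3), (0, 4), (0, 7), (7, 1), (7, 2), (7, 5), (7, 6), (8, 1), (8, 2), (8, 5), (8, 6), (15, 0), (15, 3), (15, 4), (15, 7)]

Answer: 16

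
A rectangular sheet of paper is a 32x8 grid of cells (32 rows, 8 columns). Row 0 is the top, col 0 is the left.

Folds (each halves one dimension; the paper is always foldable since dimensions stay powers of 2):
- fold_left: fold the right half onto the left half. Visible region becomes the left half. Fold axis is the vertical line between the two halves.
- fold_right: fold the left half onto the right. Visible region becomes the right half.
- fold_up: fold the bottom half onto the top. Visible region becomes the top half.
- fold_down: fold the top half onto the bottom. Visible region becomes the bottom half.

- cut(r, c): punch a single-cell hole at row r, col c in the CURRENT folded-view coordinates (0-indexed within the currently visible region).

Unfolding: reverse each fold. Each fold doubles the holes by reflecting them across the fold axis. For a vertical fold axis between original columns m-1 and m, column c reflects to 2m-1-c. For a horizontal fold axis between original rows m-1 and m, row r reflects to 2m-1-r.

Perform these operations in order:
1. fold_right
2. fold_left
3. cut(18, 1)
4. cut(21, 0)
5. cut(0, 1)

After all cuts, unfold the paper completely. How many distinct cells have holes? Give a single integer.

Answer: 12

Derivation:
Op 1 fold_right: fold axis v@4; visible region now rows[0,32) x cols[4,8) = 32x4
Op 2 fold_left: fold axis v@6; visible region now rows[0,32) x cols[4,6) = 32x2
Op 3 cut(18, 1): punch at orig (18,5); cuts so far [(18, 5)]; region rows[0,32) x cols[4,6) = 32x2
Op 4 cut(21, 0): punch at orig (21,4); cuts so far [(18, 5), (21, 4)]; region rows[0,32) x cols[4,6) = 32x2
Op 5 cut(0, 1): punch at orig (0,5); cuts so far [(0, 5), (18, 5), (21, 4)]; region rows[0,32) x cols[4,6) = 32x2
Unfold 1 (reflect across v@6): 6 holes -> [(0, 5), (0, 6), (18, 5), (18, 6), (21, 4), (21, 7)]
Unfold 2 (reflect across v@4): 12 holes -> [(0, 1), (0, 2), (0, 5), (0, 6), (18, 1), (18, 2), (18, 5), (18, 6), (21, 0), (21, 3), (21, 4), (21, 7)]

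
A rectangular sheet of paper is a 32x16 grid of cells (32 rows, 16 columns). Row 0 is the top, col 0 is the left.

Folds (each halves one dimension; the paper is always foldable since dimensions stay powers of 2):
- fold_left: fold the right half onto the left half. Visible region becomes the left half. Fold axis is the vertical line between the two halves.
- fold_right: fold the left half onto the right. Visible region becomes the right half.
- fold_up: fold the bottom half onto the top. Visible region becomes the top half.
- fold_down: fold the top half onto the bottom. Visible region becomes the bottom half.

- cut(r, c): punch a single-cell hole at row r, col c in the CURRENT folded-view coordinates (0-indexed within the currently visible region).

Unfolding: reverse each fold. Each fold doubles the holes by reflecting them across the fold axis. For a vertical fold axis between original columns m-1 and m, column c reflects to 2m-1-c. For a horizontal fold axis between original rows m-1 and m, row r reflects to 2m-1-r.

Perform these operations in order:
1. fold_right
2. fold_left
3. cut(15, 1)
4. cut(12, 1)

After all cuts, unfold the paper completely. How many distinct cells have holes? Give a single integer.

Answer: 8

Derivation:
Op 1 fold_right: fold axis v@8; visible region now rows[0,32) x cols[8,16) = 32x8
Op 2 fold_left: fold axis v@12; visible region now rows[0,32) x cols[8,12) = 32x4
Op 3 cut(15, 1): punch at orig (15,9); cuts so far [(15, 9)]; region rows[0,32) x cols[8,12) = 32x4
Op 4 cut(12, 1): punch at orig (12,9); cuts so far [(12, 9), (15, 9)]; region rows[0,32) x cols[8,12) = 32x4
Unfold 1 (reflect across v@12): 4 holes -> [(12, 9), (12, 14), (15, 9), (15, 14)]
Unfold 2 (reflect across v@8): 8 holes -> [(12, 1), (12, 6), (12, 9), (12, 14), (15, 1), (15, 6), (15, 9), (15, 14)]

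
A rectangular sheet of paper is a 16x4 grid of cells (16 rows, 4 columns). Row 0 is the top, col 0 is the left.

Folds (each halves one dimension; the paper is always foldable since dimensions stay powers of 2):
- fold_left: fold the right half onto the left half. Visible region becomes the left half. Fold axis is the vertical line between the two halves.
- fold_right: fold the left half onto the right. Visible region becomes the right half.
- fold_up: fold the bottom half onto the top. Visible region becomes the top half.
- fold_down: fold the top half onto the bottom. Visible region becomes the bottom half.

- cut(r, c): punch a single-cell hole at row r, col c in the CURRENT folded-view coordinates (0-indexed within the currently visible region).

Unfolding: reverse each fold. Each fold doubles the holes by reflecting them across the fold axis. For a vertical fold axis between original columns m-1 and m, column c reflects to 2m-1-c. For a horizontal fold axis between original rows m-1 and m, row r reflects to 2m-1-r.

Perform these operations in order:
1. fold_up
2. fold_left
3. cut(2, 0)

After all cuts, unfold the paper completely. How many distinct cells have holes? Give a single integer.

Op 1 fold_up: fold axis h@8; visible region now rows[0,8) x cols[0,4) = 8x4
Op 2 fold_left: fold axis v@2; visible region now rows[0,8) x cols[0,2) = 8x2
Op 3 cut(2, 0): punch at orig (2,0); cuts so far [(2, 0)]; region rows[0,8) x cols[0,2) = 8x2
Unfold 1 (reflect across v@2): 2 holes -> [(2, 0), (2, 3)]
Unfold 2 (reflect across h@8): 4 holes -> [(2, 0), (2, 3), (13, 0), (13, 3)]

Answer: 4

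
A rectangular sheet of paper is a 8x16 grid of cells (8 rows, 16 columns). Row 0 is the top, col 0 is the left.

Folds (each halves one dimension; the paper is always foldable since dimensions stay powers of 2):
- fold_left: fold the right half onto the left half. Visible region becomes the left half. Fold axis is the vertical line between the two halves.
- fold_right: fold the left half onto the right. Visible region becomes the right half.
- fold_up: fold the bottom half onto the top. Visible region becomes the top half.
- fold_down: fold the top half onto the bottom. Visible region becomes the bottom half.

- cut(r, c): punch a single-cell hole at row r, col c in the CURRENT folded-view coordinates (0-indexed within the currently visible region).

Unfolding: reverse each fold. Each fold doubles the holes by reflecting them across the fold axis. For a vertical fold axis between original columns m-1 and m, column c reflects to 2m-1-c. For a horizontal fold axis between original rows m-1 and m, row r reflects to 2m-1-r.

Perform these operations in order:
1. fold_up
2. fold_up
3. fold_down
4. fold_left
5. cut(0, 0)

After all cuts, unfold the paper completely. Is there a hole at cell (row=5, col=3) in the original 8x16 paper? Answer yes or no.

Answer: no

Derivation:
Op 1 fold_up: fold axis h@4; visible region now rows[0,4) x cols[0,16) = 4x16
Op 2 fold_up: fold axis h@2; visible region now rows[0,2) x cols[0,16) = 2x16
Op 3 fold_down: fold axis h@1; visible region now rows[1,2) x cols[0,16) = 1x16
Op 4 fold_left: fold axis v@8; visible region now rows[1,2) x cols[0,8) = 1x8
Op 5 cut(0, 0): punch at orig (1,0); cuts so far [(1, 0)]; region rows[1,2) x cols[0,8) = 1x8
Unfold 1 (reflect across v@8): 2 holes -> [(1, 0), (1, 15)]
Unfold 2 (reflect across h@1): 4 holes -> [(0, 0), (0, 15), (1, 0), (1, 15)]
Unfold 3 (reflect across h@2): 8 holes -> [(0, 0), (0, 15), (1, 0), (1, 15), (2, 0), (2, 15), (3, 0), (3, 15)]
Unfold 4 (reflect across h@4): 16 holes -> [(0, 0), (0, 15), (1, 0), (1, 15), (2, 0), (2, 15), (3, 0), (3, 15), (4, 0), (4, 15), (5, 0), (5, 15), (6, 0), (6, 15), (7, 0), (7, 15)]
Holes: [(0, 0), (0, 15), (1, 0), (1, 15), (2, 0), (2, 15), (3, 0), (3, 15), (4, 0), (4, 15), (5, 0), (5, 15), (6, 0), (6, 15), (7, 0), (7, 15)]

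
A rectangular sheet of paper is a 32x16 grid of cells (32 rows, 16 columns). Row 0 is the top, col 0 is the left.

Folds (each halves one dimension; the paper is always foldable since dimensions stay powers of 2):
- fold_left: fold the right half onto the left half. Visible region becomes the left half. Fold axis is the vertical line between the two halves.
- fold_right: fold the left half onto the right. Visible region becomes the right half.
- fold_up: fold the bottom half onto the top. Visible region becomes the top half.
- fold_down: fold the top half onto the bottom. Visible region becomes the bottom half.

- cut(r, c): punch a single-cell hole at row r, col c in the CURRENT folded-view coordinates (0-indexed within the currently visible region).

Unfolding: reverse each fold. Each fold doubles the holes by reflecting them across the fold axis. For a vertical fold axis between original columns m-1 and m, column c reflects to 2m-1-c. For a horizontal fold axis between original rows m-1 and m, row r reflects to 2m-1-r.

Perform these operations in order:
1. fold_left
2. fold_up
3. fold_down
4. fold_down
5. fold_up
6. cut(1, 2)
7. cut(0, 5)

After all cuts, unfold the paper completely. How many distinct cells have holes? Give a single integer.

Answer: 64

Derivation:
Op 1 fold_left: fold axis v@8; visible region now rows[0,32) x cols[0,8) = 32x8
Op 2 fold_up: fold axis h@16; visible region now rows[0,16) x cols[0,8) = 16x8
Op 3 fold_down: fold axis h@8; visible region now rows[8,16) x cols[0,8) = 8x8
Op 4 fold_down: fold axis h@12; visible region now rows[12,16) x cols[0,8) = 4x8
Op 5 fold_up: fold axis h@14; visible region now rows[12,14) x cols[0,8) = 2x8
Op 6 cut(1, 2): punch at orig (13,2); cuts so far [(13, 2)]; region rows[12,14) x cols[0,8) = 2x8
Op 7 cut(0, 5): punch at orig (12,5); cuts so far [(12, 5), (13, 2)]; region rows[12,14) x cols[0,8) = 2x8
Unfold 1 (reflect across h@14): 4 holes -> [(12, 5), (13, 2), (14, 2), (15, 5)]
Unfold 2 (reflect across h@12): 8 holes -> [(8, 5), (9, 2), (10, 2), (11, 5), (12, 5), (13, 2), (14, 2), (15, 5)]
Unfold 3 (reflect across h@8): 16 holes -> [(0, 5), (1, 2), (2, 2), (3, 5), (4, 5), (5, 2), (6, 2), (7, 5), (8, 5), (9, 2), (10, 2), (11, 5), (12, 5), (13, 2), (14, 2), (15, 5)]
Unfold 4 (reflect across h@16): 32 holes -> [(0, 5), (1, 2), (2, 2), (3, 5), (4, 5), (5, 2), (6, 2), (7, 5), (8, 5), (9, 2), (10, 2), (11, 5), (12, 5), (13, 2), (14, 2), (15, 5), (16, 5), (17, 2), (18, 2), (19, 5), (20, 5), (21, 2), (22, 2), (23, 5), (24, 5), (25, 2), (26, 2), (27, 5), (28, 5), (29, 2), (30, 2), (31, 5)]
Unfold 5 (reflect across v@8): 64 holes -> [(0, 5), (0, 10), (1, 2), (1, 13), (2, 2), (2, 13), (3, 5), (3, 10), (4, 5), (4, 10), (5, 2), (5, 13), (6, 2), (6, 13), (7, 5), (7, 10), (8, 5), (8, 10), (9, 2), (9, 13), (10, 2), (10, 13), (11, 5), (11, 10), (12, 5), (12, 10), (13, 2), (13, 13), (14, 2), (14, 13), (15, 5), (15, 10), (16, 5), (16, 10), (17, 2), (17, 13), (18, 2), (18, 13), (19, 5), (19, 10), (20, 5), (20, 10), (21, 2), (21, 13), (22, 2), (22, 13), (23, 5), (23, 10), (24, 5), (24, 10), (25, 2), (25, 13), (26, 2), (26, 13), (27, 5), (27, 10), (28, 5), (28, 10), (29, 2), (29, 13), (30, 2), (30, 13), (31, 5), (31, 10)]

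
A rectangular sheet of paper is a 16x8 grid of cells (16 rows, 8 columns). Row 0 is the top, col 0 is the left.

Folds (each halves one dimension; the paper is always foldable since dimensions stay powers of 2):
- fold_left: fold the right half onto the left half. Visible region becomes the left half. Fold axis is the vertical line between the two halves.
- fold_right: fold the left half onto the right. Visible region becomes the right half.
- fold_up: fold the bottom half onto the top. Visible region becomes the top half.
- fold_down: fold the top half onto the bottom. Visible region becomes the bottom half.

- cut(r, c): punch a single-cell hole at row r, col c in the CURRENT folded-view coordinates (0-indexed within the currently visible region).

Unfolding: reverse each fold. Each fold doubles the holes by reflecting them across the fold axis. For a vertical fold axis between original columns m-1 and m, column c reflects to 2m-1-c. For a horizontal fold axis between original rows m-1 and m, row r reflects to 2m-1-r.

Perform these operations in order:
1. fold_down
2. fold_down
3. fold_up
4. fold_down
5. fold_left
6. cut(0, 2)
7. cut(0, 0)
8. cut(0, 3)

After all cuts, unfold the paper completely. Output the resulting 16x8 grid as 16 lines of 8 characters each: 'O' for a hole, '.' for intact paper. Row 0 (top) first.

Op 1 fold_down: fold axis h@8; visible region now rows[8,16) x cols[0,8) = 8x8
Op 2 fold_down: fold axis h@12; visible region now rows[12,16) x cols[0,8) = 4x8
Op 3 fold_up: fold axis h@14; visible region now rows[12,14) x cols[0,8) = 2x8
Op 4 fold_down: fold axis h@13; visible region now rows[13,14) x cols[0,8) = 1x8
Op 5 fold_left: fold axis v@4; visible region now rows[13,14) x cols[0,4) = 1x4
Op 6 cut(0, 2): punch at orig (13,2); cuts so far [(13, 2)]; region rows[13,14) x cols[0,4) = 1x4
Op 7 cut(0, 0): punch at orig (13,0); cuts so far [(13, 0), (13, 2)]; region rows[13,14) x cols[0,4) = 1x4
Op 8 cut(0, 3): punch at orig (13,3); cuts so far [(13, 0), (13, 2), (13, 3)]; region rows[13,14) x cols[0,4) = 1x4
Unfold 1 (reflect across v@4): 6 holes -> [(13, 0), (13, 2), (13, 3), (13, 4), (13, 5), (13, 7)]
Unfold 2 (reflect across h@13): 12 holes -> [(12, 0), (12, 2), (12, 3), (12, 4), (12, 5), (12, 7), (13, 0), (13, 2), (13, 3), (13, 4), (13, 5), (13, 7)]
Unfold 3 (reflect across h@14): 24 holes -> [(12, 0), (12, 2), (12, 3), (12, 4), (12, 5), (12, 7), (13, 0), (13, 2), (13, 3), (13, 4), (13, 5), (13, 7), (14, 0), (14, 2), (14, 3), (14, 4), (14, 5), (14, 7), (15, 0), (15, 2), (15, 3), (15, 4), (15, 5), (15, 7)]
Unfold 4 (reflect across h@12): 48 holes -> [(8, 0), (8, 2), (8, 3), (8, 4), (8, 5), (8, 7), (9, 0), (9, 2), (9, 3), (9, 4), (9, 5), (9, 7), (10, 0), (10, 2), (10, 3), (10, 4), (10, 5), (10, 7), (11, 0), (11, 2), (11, 3), (11, 4), (11, 5), (11, 7), (12, 0), (12, 2), (12, 3), (12, 4), (12, 5), (12, 7), (13, 0), (13, 2), (13, 3), (13, 4), (13, 5), (13, 7), (14, 0), (14, 2), (14, 3), (14, 4), (14, 5), (14, 7), (15, 0), (15, 2), (15, 3), (15, 4), (15, 5), (15, 7)]
Unfold 5 (reflect across h@8): 96 holes -> [(0, 0), (0, 2), (0, 3), (0, 4), (0, 5), (0, 7), (1, 0), (1, 2), (1, 3), (1, 4), (1, 5), (1, 7), (2, 0), (2, 2), (2, 3), (2, 4), (2, 5), (2, 7), (3, 0), (3, 2), (3, 3), (3, 4), (3, 5), (3, 7), (4, 0), (4, 2), (4, 3), (4, 4), (4, 5), (4, 7), (5, 0), (5, 2), (5, 3), (5, 4), (5, 5), (5, 7), (6, 0), (6, 2), (6, 3), (6, 4), (6, 5), (6, 7), (7, 0), (7, 2), (7, 3), (7, 4), (7, 5), (7, 7), (8, 0), (8, 2), (8, 3), (8, 4), (8, 5), (8, 7), (9, 0), (9, 2), (9, 3), (9, 4), (9, 5), (9, 7), (10, 0), (10, 2), (10, 3), (10, 4), (10, 5), (10, 7), (11, 0), (11, 2), (11, 3), (11, 4), (11, 5), (11, 7), (12, 0), (12, 2), (12, 3), (12, 4), (12, 5), (12, 7), (13, 0), (13, 2), (13, 3), (13, 4), (13, 5), (13, 7), (14, 0), (14, 2), (14, 3), (14, 4), (14, 5), (14, 7), (15, 0), (15, 2), (15, 3), (15, 4), (15, 5), (15, 7)]

Answer: O.OOOO.O
O.OOOO.O
O.OOOO.O
O.OOOO.O
O.OOOO.O
O.OOOO.O
O.OOOO.O
O.OOOO.O
O.OOOO.O
O.OOOO.O
O.OOOO.O
O.OOOO.O
O.OOOO.O
O.OOOO.O
O.OOOO.O
O.OOOO.O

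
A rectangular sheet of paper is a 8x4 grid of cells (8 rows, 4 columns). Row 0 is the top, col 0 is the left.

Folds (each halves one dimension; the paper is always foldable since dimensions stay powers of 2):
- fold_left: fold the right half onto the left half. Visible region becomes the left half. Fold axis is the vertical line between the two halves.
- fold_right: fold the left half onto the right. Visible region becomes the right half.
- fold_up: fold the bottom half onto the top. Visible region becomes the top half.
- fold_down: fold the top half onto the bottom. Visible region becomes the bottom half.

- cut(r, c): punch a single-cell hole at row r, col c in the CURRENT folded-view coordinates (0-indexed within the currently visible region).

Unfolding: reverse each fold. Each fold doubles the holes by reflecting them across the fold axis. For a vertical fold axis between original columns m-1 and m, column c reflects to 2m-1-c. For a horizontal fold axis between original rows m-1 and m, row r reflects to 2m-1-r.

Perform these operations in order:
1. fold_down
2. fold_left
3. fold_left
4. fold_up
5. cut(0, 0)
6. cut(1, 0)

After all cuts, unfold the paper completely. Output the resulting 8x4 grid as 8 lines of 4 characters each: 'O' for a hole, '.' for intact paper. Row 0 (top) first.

Answer: OOOO
OOOO
OOOO
OOOO
OOOO
OOOO
OOOO
OOOO

Derivation:
Op 1 fold_down: fold axis h@4; visible region now rows[4,8) x cols[0,4) = 4x4
Op 2 fold_left: fold axis v@2; visible region now rows[4,8) x cols[0,2) = 4x2
Op 3 fold_left: fold axis v@1; visible region now rows[4,8) x cols[0,1) = 4x1
Op 4 fold_up: fold axis h@6; visible region now rows[4,6) x cols[0,1) = 2x1
Op 5 cut(0, 0): punch at orig (4,0); cuts so far [(4, 0)]; region rows[4,6) x cols[0,1) = 2x1
Op 6 cut(1, 0): punch at orig (5,0); cuts so far [(4, 0), (5, 0)]; region rows[4,6) x cols[0,1) = 2x1
Unfold 1 (reflect across h@6): 4 holes -> [(4, 0), (5, 0), (6, 0), (7, 0)]
Unfold 2 (reflect across v@1): 8 holes -> [(4, 0), (4, 1), (5, 0), (5, 1), (6, 0), (6, 1), (7, 0), (7, 1)]
Unfold 3 (reflect across v@2): 16 holes -> [(4, 0), (4, 1), (4, 2), (4, 3), (5, 0), (5, 1), (5, 2), (5, 3), (6, 0), (6, 1), (6, 2), (6, 3), (7, 0), (7, 1), (7, 2), (7, 3)]
Unfold 4 (reflect across h@4): 32 holes -> [(0, 0), (0, 1), (0, 2), (0, 3), (1, 0), (1, 1), (1, 2), (1, 3), (2, 0), (2, 1), (2, 2), (2, 3), (3, 0), (3, 1), (3, 2), (3, 3), (4, 0), (4, 1), (4, 2), (4, 3), (5, 0), (5, 1), (5, 2), (5, 3), (6, 0), (6, 1), (6, 2), (6, 3), (7, 0), (7, 1), (7, 2), (7, 3)]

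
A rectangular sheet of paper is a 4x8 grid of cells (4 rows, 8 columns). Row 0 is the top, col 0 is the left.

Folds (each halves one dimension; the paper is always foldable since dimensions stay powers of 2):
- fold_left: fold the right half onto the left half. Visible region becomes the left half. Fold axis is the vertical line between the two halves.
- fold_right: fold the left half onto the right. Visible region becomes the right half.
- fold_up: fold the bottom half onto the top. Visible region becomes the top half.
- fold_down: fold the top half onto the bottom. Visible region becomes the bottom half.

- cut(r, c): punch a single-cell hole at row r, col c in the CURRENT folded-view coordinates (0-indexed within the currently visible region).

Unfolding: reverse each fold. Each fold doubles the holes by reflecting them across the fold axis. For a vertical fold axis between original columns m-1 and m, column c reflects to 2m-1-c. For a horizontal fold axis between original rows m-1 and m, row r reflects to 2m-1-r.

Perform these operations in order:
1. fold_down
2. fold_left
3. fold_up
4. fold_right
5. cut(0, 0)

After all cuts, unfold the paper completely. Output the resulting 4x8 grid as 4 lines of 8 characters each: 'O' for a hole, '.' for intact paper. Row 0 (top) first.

Op 1 fold_down: fold axis h@2; visible region now rows[2,4) x cols[0,8) = 2x8
Op 2 fold_left: fold axis v@4; visible region now rows[2,4) x cols[0,4) = 2x4
Op 3 fold_up: fold axis h@3; visible region now rows[2,3) x cols[0,4) = 1x4
Op 4 fold_right: fold axis v@2; visible region now rows[2,3) x cols[2,4) = 1x2
Op 5 cut(0, 0): punch at orig (2,2); cuts so far [(2, 2)]; region rows[2,3) x cols[2,4) = 1x2
Unfold 1 (reflect across v@2): 2 holes -> [(2, 1), (2, 2)]
Unfold 2 (reflect across h@3): 4 holes -> [(2, 1), (2, 2), (3, 1), (3, 2)]
Unfold 3 (reflect across v@4): 8 holes -> [(2, 1), (2, 2), (2, 5), (2, 6), (3, 1), (3, 2), (3, 5), (3, 6)]
Unfold 4 (reflect across h@2): 16 holes -> [(0, 1), (0, 2), (0, 5), (0, 6), (1, 1), (1, 2), (1, 5), (1, 6), (2, 1), (2, 2), (2, 5), (2, 6), (3, 1), (3, 2), (3, 5), (3, 6)]

Answer: .OO..OO.
.OO..OO.
.OO..OO.
.OO..OO.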